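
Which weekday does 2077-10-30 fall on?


Date: October 30, 2077
Anchor: Jan 1, 2077. With p = 2077 - 1 = 2076: (p + p//4 - p//100 + p//400) mod 7 = (2076 + 519 - 20 + 5) mod 7 = 2580 mod 7 = 4 -> Friday (Mon=0 ... Sun=6)
Days before October (Jan-Sep): 273; offset = 273 + 30 - 1 = 302
Weekday index = (4 + 302) mod 7 = 5

Day of the week: Saturday


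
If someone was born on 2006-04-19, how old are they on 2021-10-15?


Birth: 2006-04-19
Reference: 2021-10-15
Year difference: 2021 - 2006 = 15

15 years old


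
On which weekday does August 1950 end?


August 1950 has 31 days
Anchor: Jan 1, 1950. With p = 1950 - 1 = 1949: (p + p//4 - p//100 + p//400) mod 7 = (1949 + 487 - 19 + 4) mod 7 = 2421 mod 7 = 6 -> Sunday (Mon=0 ... Sun=6)
Days before August (Jan-Jul): 212; August 1 index = (6 + 212) mod 7 = 1 -> Tuesday
Last day offset: 31 - 1 = 30 days
Weekday index = (1 + 30) mod 7 = 3

Thursday, August 31


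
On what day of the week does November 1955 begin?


Target: November 1, 1955
Anchor: Jan 1, 1955. With p = 1955 - 1 = 1954: (p + p//4 - p//100 + p//400) mod 7 = (1954 + 488 - 19 + 4) mod 7 = 2427 mod 7 = 5 -> Saturday (Mon=0 ... Sun=6)
Days before November (Jan-Oct): 304 days
Weekday index = (5 + 304) mod 7 = 1

Tuesday


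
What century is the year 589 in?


Century = (year - 1) // 100 + 1
= (589 - 1) // 100 + 1
= 588 // 100 + 1
= 5 + 1

6th century


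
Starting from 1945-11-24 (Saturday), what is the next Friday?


Current: Saturday
Target: Friday
Days ahead: 6

Next Friday: 1945-11-30


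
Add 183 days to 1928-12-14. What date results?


Start: 1928-12-14, add 183 days
December 1928 has 31 days: 31 - 14 = 17 days to December 31 -> 166 left
January 1929 has 31 days -> 135 left
February 1929 has 28 days -> 107 left
March 1929 has 31 days -> 76 left
April 1929 has 30 days -> 46 left
May 1929 has 31 days -> 15 left
June 1929: 15 <= 30 -> lands on June 15

Result: 1929-06-15


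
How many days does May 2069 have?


May 2069

31 days


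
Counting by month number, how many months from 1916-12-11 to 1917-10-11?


From December 1916 to October 1917
1 year * 12 = 12 months, minus 2 months = 10

10 months


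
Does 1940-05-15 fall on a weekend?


Anchor: Jan 1, 1940. With p = 1940 - 1 = 1939: (p + p//4 - p//100 + p//400) mod 7 = (1939 + 484 - 19 + 4) mod 7 = 2408 mod 7 = 0 -> Monday (Mon=0 ... Sun=6)
Day of year: 136; offset = 135
Weekday index = (0 + 135) mod 7 = 2 -> Wednesday
Weekend days: Saturday, Sunday

No


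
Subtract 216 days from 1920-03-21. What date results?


Start: 1920-03-21, subtract 216 days
Back 21 days from March 21 reaches February 29, 1920 -> 195 left
February 1920 has 29 days -> back to January 31, 1920 -> 166 left
January 1920 has 31 days -> back to December 31, 1919 -> 135 left
December 1919 has 31 days -> back to November 30, 1919 -> 104 left
November 1919 has 30 days -> back to October 31, 1919 -> 74 left
October 1919 has 31 days -> back to September 30, 1919 -> 43 left
September 1919 has 30 days -> back to August 31, 1919 -> 13 left
August 1919: 31 - 13 = 18 -> lands on August 18

Result: 1919-08-18


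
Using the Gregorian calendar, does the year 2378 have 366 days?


Gregorian leap year rule: divisible by 4, but not by 100, unless also by 400.
2378 is not divisible by 4 -> not a leap year

No


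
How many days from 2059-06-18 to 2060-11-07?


From 2059-06-18 to 2060-11-07
2059-06-18: days before June = 31 + 28 + 31 + 30 + 31 = 151 (2059 is not a leap year); day of year = 151 + 18 = 169
2060-11-07: days before November = 31 + 29 + 31 + 30 + 31 + 30 + 31 + 31 + 30 + 31 = 305 (2060 is a leap year); day of year = 305 + 7 = 312
Rest of 2059: 365 - 169 = 196
Total = 196 + 312 = 508

508 days


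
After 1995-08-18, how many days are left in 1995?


Day of year: 230 of 365
Remaining = 365 - 230

135 days


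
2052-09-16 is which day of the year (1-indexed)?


Date: September 16, 2052
Days in months 1 through 8: 244
Plus 16 days in September

Day of year: 260


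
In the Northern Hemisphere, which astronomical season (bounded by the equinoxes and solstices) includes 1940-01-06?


Date: January 6
Astronomical Winter (approx.; exact equinox/solstice day varies by year): December 21 to March 19
January 6 falls within the Winter window

Winter


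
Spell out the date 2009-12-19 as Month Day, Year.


ISO 2009-12-19 parses as year=2009, month=12, day=19
Month 12 -> December

December 19, 2009


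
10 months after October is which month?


October is month 10
10 + 10 = 20; wrap: 20 - 12 = 8

August


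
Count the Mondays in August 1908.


August 1908 has 31 days
Anchor: Jan 1, 1908. With p = 1908 - 1 = 1907: (p + p//4 - p//100 + p//400) mod 7 = (1907 + 476 - 19 + 4) mod 7 = 2368 mod 7 = 2 -> Wednesday (Mon=0 ... Sun=6)
Days before August (Jan-Jul): 213; August 1 index = (2 + 213) mod 7 = 5 -> Saturday
First Monday is August 3
Mondays: 3, 10, 17, 24, 31

5 Mondays


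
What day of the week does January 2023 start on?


Target: January 1, 2023
Anchor: Jan 1, 2023. With p = 2023 - 1 = 2022: (p + p//4 - p//100 + p//400) mod 7 = (2022 + 505 - 20 + 5) mod 7 = 2512 mod 7 = 6 -> Sunday (Mon=0 ... Sun=6)
Offset from anchor: 0 days
Weekday index = (6 + 0) mod 7 = 6

Sunday


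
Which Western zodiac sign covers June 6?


Date: June 6
Conventional tropical zodiac dates: Gemini from May 21 onward; Cancer starts June 21
June 6 falls within the Gemini range

Gemini


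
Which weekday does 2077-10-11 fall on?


Date: October 11, 2077
Anchor: Jan 1, 2077. With p = 2077 - 1 = 2076: (p + p//4 - p//100 + p//400) mod 7 = (2076 + 519 - 20 + 5) mod 7 = 2580 mod 7 = 4 -> Friday (Mon=0 ... Sun=6)
Days before October (Jan-Sep): 273; offset = 273 + 11 - 1 = 283
Weekday index = (4 + 283) mod 7 = 0

Day of the week: Monday


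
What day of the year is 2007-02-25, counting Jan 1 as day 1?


Date: February 25, 2007
Days in months 1 through 1: 31
Plus 25 days in February

Day of year: 56


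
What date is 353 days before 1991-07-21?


Start: 1991-07-21, subtract 353 days
Back 21 days from July 21 reaches June 30, 1991 -> 332 left
June 1991 has 30 days -> back to May 31, 1991 -> 302 left
May 1991 has 31 days -> back to April 30, 1991 -> 271 left
April 1991 has 30 days -> back to March 31, 1991 -> 241 left
March 1991 has 31 days -> back to February 28, 1991 -> 210 left
February 1991 has 28 days -> back to January 31, 1991 -> 182 left
January 1991 has 31 days -> back to December 31, 1990 -> 151 left
December 1990 has 31 days -> back to November 30, 1990 -> 120 left
November 1990 has 30 days -> back to October 31, 1990 -> 90 left
October 1990 has 31 days -> back to September 30, 1990 -> 59 left
September 1990 has 30 days -> back to August 31, 1990 -> 29 left
August 1990: 31 - 29 = 2 -> lands on August 2

Result: 1990-08-02


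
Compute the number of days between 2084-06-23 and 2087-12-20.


From 2084-06-23 to 2087-12-20
2084-06-23: days before June = 31 + 29 + 31 + 30 + 31 = 152 (2084 is a leap year); day of year = 152 + 23 = 175
2087-12-20: days before December = 31 + 28 + 31 + 30 + 31 + 30 + 31 + 31 + 30 + 31 + 30 = 334 (2087 is not a leap year); day of year = 334 + 20 = 354
Rest of 2084: 366 - 175 = 191
Full years 2085 (365), 2086 (365): 730
Total = 191 + 730 + 354 = 1275

1275 days


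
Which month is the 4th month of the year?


Month 4 of 12

April


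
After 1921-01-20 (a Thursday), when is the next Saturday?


Current: Thursday
Target: Saturday
Days ahead: 2

Next Saturday: 1921-01-22


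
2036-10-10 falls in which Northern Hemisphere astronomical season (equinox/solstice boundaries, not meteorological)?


Date: October 10
Astronomical Autumn (approx.; exact equinox/solstice day varies by year): September 22 to December 20
October 10 falls within the Autumn window

Autumn


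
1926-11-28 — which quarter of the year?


Month: November (month 11)
Q1: Jan-Mar, Q2: Apr-Jun, Q3: Jul-Sep, Q4: Oct-Dec

Q4


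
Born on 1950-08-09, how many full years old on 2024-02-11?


Birth: 1950-08-09
Reference: 2024-02-11
Year difference: 2024 - 1950 = 74
Birthday not yet reached in 2024, subtract 1

73 years old


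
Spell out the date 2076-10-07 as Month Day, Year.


ISO 2076-10-07 parses as year=2076, month=10, day=07
Month 10 -> October

October 7, 2076


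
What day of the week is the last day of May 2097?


May 2097 has 31 days
Anchor: Jan 1, 2097. With p = 2097 - 1 = 2096: (p + p//4 - p//100 + p//400) mod 7 = (2096 + 524 - 20 + 5) mod 7 = 2605 mod 7 = 1 -> Tuesday (Mon=0 ... Sun=6)
Days before May (Jan-Apr): 120; May 1 index = (1 + 120) mod 7 = 2 -> Wednesday
Last day offset: 31 - 1 = 30 days
Weekday index = (2 + 30) mod 7 = 4

Friday, May 31


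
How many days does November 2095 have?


November 2095

30 days


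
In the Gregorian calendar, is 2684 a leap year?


Gregorian leap year rule: divisible by 4, but not by 100, unless also by 400.
2684 is divisible by 4 but not 100 -> leap year

Yes


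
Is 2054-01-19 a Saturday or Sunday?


Anchor: Jan 1, 2054. With p = 2054 - 1 = 2053: (p + p//4 - p//100 + p//400) mod 7 = (2053 + 513 - 20 + 5) mod 7 = 2551 mod 7 = 3 -> Thursday (Mon=0 ... Sun=6)
Day of year: 19; offset = 18
Weekday index = (3 + 18) mod 7 = 0 -> Monday
Weekend days: Saturday, Sunday

No


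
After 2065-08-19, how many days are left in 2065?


Day of year: 231 of 365
Remaining = 365 - 231

134 days


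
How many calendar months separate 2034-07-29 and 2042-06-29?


From July 2034 to June 2042
8 years * 12 = 96 months, minus 1 month = 95

95 months


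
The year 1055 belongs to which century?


Century = (year - 1) // 100 + 1
= (1055 - 1) // 100 + 1
= 1054 // 100 + 1
= 10 + 1

11th century


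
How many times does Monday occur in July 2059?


July 2059 has 31 days
Anchor: Jan 1, 2059. With p = 2059 - 1 = 2058: (p + p//4 - p//100 + p//400) mod 7 = (2058 + 514 - 20 + 5) mod 7 = 2557 mod 7 = 2 -> Wednesday (Mon=0 ... Sun=6)
Days before July (Jan-Jun): 181; July 1 index = (2 + 181) mod 7 = 1 -> Tuesday
First Monday is July 7
Mondays: 7, 14, 21, 28

4 Mondays


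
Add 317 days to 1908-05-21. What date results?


Start: 1908-05-21, add 317 days
May 1908 has 31 days: 31 - 21 = 10 days to May 31 -> 307 left
June 1908 has 30 days -> 277 left
July 1908 has 31 days -> 246 left
August 1908 has 31 days -> 215 left
September 1908 has 30 days -> 185 left
October 1908 has 31 days -> 154 left
November 1908 has 30 days -> 124 left
December 1908 has 31 days -> 93 left
January 1909 has 31 days -> 62 left
February 1909 has 28 days -> 34 left
March 1909 has 31 days -> 3 left
April 1909: 3 <= 30 -> lands on April 3

Result: 1909-04-03


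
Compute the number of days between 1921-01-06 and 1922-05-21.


From 1921-01-06 to 1922-05-21
1921-01-06: day of year = 6
1922-05-21: days before May = 31 + 28 + 31 + 30 = 120 (1922 is not a leap year); day of year = 120 + 21 = 141
Rest of 1921: 365 - 6 = 359
Total = 359 + 141 = 500

500 days


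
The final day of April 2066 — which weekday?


April 2066 has 30 days
Anchor: Jan 1, 2066. With p = 2066 - 1 = 2065: (p + p//4 - p//100 + p//400) mod 7 = (2065 + 516 - 20 + 5) mod 7 = 2566 mod 7 = 4 -> Friday (Mon=0 ... Sun=6)
Days before April (Jan-Mar): 90; April 1 index = (4 + 90) mod 7 = 3 -> Thursday
Last day offset: 30 - 1 = 29 days
Weekday index = (3 + 29) mod 7 = 4

Friday, April 30


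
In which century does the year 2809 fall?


Century = (year - 1) // 100 + 1
= (2809 - 1) // 100 + 1
= 2808 // 100 + 1
= 28 + 1

29th century


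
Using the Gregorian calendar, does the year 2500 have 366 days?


Gregorian leap year rule: divisible by 4, but not by 100, unless also by 400.
2500 is divisible by 100 but not 400 -> not a leap year

No


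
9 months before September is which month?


September is month 9
9 - 9 = 0; wrap: 0 + 12 = 12

December


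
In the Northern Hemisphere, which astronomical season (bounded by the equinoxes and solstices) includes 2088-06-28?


Date: June 28
Astronomical Summer (approx.; exact equinox/solstice day varies by year): June 21 to September 21
June 28 falls within the Summer window

Summer


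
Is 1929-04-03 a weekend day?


Anchor: Jan 1, 1929. With p = 1929 - 1 = 1928: (p + p//4 - p//100 + p//400) mod 7 = (1928 + 482 - 19 + 4) mod 7 = 2395 mod 7 = 1 -> Tuesday (Mon=0 ... Sun=6)
Day of year: 93; offset = 92
Weekday index = (1 + 92) mod 7 = 2 -> Wednesday
Weekend days: Saturday, Sunday

No


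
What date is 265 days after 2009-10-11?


Start: 2009-10-11, add 265 days
October 2009 has 31 days: 31 - 11 = 20 days to October 31 -> 245 left
November 2009 has 30 days -> 215 left
December 2009 has 31 days -> 184 left
January 2010 has 31 days -> 153 left
February 2010 has 28 days -> 125 left
March 2010 has 31 days -> 94 left
April 2010 has 30 days -> 64 left
May 2010 has 31 days -> 33 left
June 2010 has 30 days -> 3 left
July 2010: 3 <= 31 -> lands on July 3

Result: 2010-07-03


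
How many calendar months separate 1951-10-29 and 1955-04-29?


From October 1951 to April 1955
4 years * 12 = 48 months, minus 6 months = 42

42 months


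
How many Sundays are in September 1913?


September 1913 has 30 days
Anchor: Jan 1, 1913. With p = 1913 - 1 = 1912: (p + p//4 - p//100 + p//400) mod 7 = (1912 + 478 - 19 + 4) mod 7 = 2375 mod 7 = 2 -> Wednesday (Mon=0 ... Sun=6)
Days before September (Jan-Aug): 243; September 1 index = (2 + 243) mod 7 = 0 -> Monday
First Sunday is September 7
Sundays: 7, 14, 21, 28

4 Sundays


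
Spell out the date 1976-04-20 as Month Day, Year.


ISO 1976-04-20 parses as year=1976, month=04, day=20
Month 4 -> April

April 20, 1976


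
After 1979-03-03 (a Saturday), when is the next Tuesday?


Current: Saturday
Target: Tuesday
Days ahead: 3

Next Tuesday: 1979-03-06


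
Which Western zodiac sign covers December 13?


Date: December 13
Conventional tropical zodiac dates: Sagittarius from November 22 onward; Capricorn starts December 22
December 13 falls within the Sagittarius range

Sagittarius


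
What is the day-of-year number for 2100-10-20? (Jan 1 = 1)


Date: October 20, 2100
Days in months 1 through 9: 273
Plus 20 days in October

Day of year: 293


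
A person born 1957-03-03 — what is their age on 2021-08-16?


Birth: 1957-03-03
Reference: 2021-08-16
Year difference: 2021 - 1957 = 64

64 years old


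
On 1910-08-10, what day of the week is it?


Date: August 10, 1910
Anchor: Jan 1, 1910. With p = 1910 - 1 = 1909: (p + p//4 - p//100 + p//400) mod 7 = (1909 + 477 - 19 + 4) mod 7 = 2371 mod 7 = 5 -> Saturday (Mon=0 ... Sun=6)
Days before August (Jan-Jul): 212; offset = 212 + 10 - 1 = 221
Weekday index = (5 + 221) mod 7 = 2

Day of the week: Wednesday


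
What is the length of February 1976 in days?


February 1976 (leap year: yes)

29 days


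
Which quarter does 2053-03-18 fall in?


Month: March (month 3)
Q1: Jan-Mar, Q2: Apr-Jun, Q3: Jul-Sep, Q4: Oct-Dec

Q1


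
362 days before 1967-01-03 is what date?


Start: 1967-01-03, subtract 362 days
Back 3 days from January 3 reaches December 31, 1966 -> 359 left
December 1966 has 31 days -> back to November 30, 1966 -> 328 left
November 1966 has 30 days -> back to October 31, 1966 -> 298 left
October 1966 has 31 days -> back to September 30, 1966 -> 267 left
September 1966 has 30 days -> back to August 31, 1966 -> 237 left
August 1966 has 31 days -> back to July 31, 1966 -> 206 left
July 1966 has 31 days -> back to June 30, 1966 -> 175 left
June 1966 has 30 days -> back to May 31, 1966 -> 145 left
May 1966 has 31 days -> back to April 30, 1966 -> 114 left
April 1966 has 30 days -> back to March 31, 1966 -> 84 left
March 1966 has 31 days -> back to February 28, 1966 -> 53 left
February 1966 has 28 days -> back to January 31, 1966 -> 25 left
January 1966: 31 - 25 = 6 -> lands on January 6

Result: 1966-01-06


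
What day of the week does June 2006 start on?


Target: June 1, 2006
Anchor: Jan 1, 2006. With p = 2006 - 1 = 2005: (p + p//4 - p//100 + p//400) mod 7 = (2005 + 501 - 20 + 5) mod 7 = 2491 mod 7 = 6 -> Sunday (Mon=0 ... Sun=6)
Days before June (Jan-May): 151 days
Weekday index = (6 + 151) mod 7 = 3

Thursday


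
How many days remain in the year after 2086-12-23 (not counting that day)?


Day of year: 357 of 365
Remaining = 365 - 357

8 days


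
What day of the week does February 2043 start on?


Target: February 1, 2043
Anchor: Jan 1, 2043. With p = 2043 - 1 = 2042: (p + p//4 - p//100 + p//400) mod 7 = (2042 + 510 - 20 + 5) mod 7 = 2537 mod 7 = 3 -> Thursday (Mon=0 ... Sun=6)
Days before February (Jan): 31 days
Weekday index = (3 + 31) mod 7 = 6

Sunday


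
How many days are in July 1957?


July 1957

31 days


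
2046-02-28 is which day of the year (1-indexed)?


Date: February 28, 2046
Days in months 1 through 1: 31
Plus 28 days in February

Day of year: 59


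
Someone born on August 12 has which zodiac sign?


Date: August 12
Conventional tropical zodiac dates: Leo from July 23 onward; Virgo starts August 23
August 12 falls within the Leo range

Leo


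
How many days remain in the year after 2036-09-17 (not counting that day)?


Day of year: 261 of 366
Remaining = 366 - 261

105 days


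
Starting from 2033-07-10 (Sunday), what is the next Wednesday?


Current: Sunday
Target: Wednesday
Days ahead: 3

Next Wednesday: 2033-07-13


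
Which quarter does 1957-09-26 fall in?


Month: September (month 9)
Q1: Jan-Mar, Q2: Apr-Jun, Q3: Jul-Sep, Q4: Oct-Dec

Q3


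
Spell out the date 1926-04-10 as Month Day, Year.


ISO 1926-04-10 parses as year=1926, month=04, day=10
Month 4 -> April

April 10, 1926


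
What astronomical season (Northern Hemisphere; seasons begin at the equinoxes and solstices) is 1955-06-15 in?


Date: June 15
Astronomical Spring (approx.; exact equinox/solstice day varies by year): March 20 to June 20
June 15 falls within the Spring window

Spring


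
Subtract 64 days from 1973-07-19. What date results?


Start: 1973-07-19, subtract 64 days
Back 19 days from July 19 reaches June 30, 1973 -> 45 left
June 1973 has 30 days -> back to May 31, 1973 -> 15 left
May 1973: 31 - 15 = 16 -> lands on May 16

Result: 1973-05-16


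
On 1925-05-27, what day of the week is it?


Date: May 27, 1925
Anchor: Jan 1, 1925. With p = 1925 - 1 = 1924: (p + p//4 - p//100 + p//400) mod 7 = (1924 + 481 - 19 + 4) mod 7 = 2390 mod 7 = 3 -> Thursday (Mon=0 ... Sun=6)
Days before May (Jan-Apr): 120; offset = 120 + 27 - 1 = 146
Weekday index = (3 + 146) mod 7 = 2

Day of the week: Wednesday


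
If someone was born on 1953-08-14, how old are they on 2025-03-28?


Birth: 1953-08-14
Reference: 2025-03-28
Year difference: 2025 - 1953 = 72
Birthday not yet reached in 2025, subtract 1

71 years old


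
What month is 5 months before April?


April is month 4
4 - 5 = -1; wrap: -1 + 12 = 11

November


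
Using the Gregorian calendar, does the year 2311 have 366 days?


Gregorian leap year rule: divisible by 4, but not by 100, unless also by 400.
2311 is not divisible by 4 -> not a leap year

No


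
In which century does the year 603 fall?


Century = (year - 1) // 100 + 1
= (603 - 1) // 100 + 1
= 602 // 100 + 1
= 6 + 1

7th century


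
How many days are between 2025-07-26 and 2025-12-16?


From 2025-07-26 to 2025-12-16
2025-07-26: days before July = 31 + 28 + 31 + 30 + 31 + 30 = 181 (2025 is not a leap year); day of year = 181 + 26 = 207
2025-12-16: days before December = 31 + 28 + 31 + 30 + 31 + 30 + 31 + 31 + 30 + 31 + 30 = 334 (2025 is not a leap year); day of year = 334 + 16 = 350
Same year: 350 - 207 = 143

143 days


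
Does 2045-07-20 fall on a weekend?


Anchor: Jan 1, 2045. With p = 2045 - 1 = 2044: (p + p//4 - p//100 + p//400) mod 7 = (2044 + 511 - 20 + 5) mod 7 = 2540 mod 7 = 6 -> Sunday (Mon=0 ... Sun=6)
Day of year: 201; offset = 200
Weekday index = (6 + 200) mod 7 = 3 -> Thursday
Weekend days: Saturday, Sunday

No


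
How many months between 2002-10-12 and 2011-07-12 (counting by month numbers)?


From October 2002 to July 2011
9 years * 12 = 108 months, minus 3 months = 105

105 months


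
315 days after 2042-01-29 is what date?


Start: 2042-01-29, add 315 days
January 2042 has 31 days: 31 - 29 = 2 days to January 31 -> 313 left
February 2042 has 28 days -> 285 left
March 2042 has 31 days -> 254 left
April 2042 has 30 days -> 224 left
May 2042 has 31 days -> 193 left
June 2042 has 30 days -> 163 left
July 2042 has 31 days -> 132 left
August 2042 has 31 days -> 101 left
September 2042 has 30 days -> 71 left
October 2042 has 31 days -> 40 left
November 2042 has 30 days -> 10 left
December 2042: 10 <= 31 -> lands on December 10

Result: 2042-12-10


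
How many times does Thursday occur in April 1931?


April 1931 has 30 days
Anchor: Jan 1, 1931. With p = 1931 - 1 = 1930: (p + p//4 - p//100 + p//400) mod 7 = (1930 + 482 - 19 + 4) mod 7 = 2397 mod 7 = 3 -> Thursday (Mon=0 ... Sun=6)
Days before April (Jan-Mar): 90; April 1 index = (3 + 90) mod 7 = 2 -> Wednesday
First Thursday is April 2
Thursdays: 2, 9, 16, 23, 30

5 Thursdays


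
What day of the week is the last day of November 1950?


November 1950 has 30 days
Anchor: Jan 1, 1950. With p = 1950 - 1 = 1949: (p + p//4 - p//100 + p//400) mod 7 = (1949 + 487 - 19 + 4) mod 7 = 2421 mod 7 = 6 -> Sunday (Mon=0 ... Sun=6)
Days before November (Jan-Oct): 304; November 1 index = (6 + 304) mod 7 = 2 -> Wednesday
Last day offset: 30 - 1 = 29 days
Weekday index = (2 + 29) mod 7 = 3

Thursday, November 30


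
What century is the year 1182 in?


Century = (year - 1) // 100 + 1
= (1182 - 1) // 100 + 1
= 1181 // 100 + 1
= 11 + 1

12th century


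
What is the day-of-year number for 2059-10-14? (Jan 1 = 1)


Date: October 14, 2059
Days in months 1 through 9: 273
Plus 14 days in October

Day of year: 287


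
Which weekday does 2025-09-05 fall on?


Date: September 5, 2025
Anchor: Jan 1, 2025. With p = 2025 - 1 = 2024: (p + p//4 - p//100 + p//400) mod 7 = (2024 + 506 - 20 + 5) mod 7 = 2515 mod 7 = 2 -> Wednesday (Mon=0 ... Sun=6)
Days before September (Jan-Aug): 243; offset = 243 + 5 - 1 = 247
Weekday index = (2 + 247) mod 7 = 4

Day of the week: Friday


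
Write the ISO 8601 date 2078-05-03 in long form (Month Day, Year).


ISO 2078-05-03 parses as year=2078, month=05, day=03
Month 5 -> May

May 3, 2078


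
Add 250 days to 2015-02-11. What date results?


Start: 2015-02-11, add 250 days
February 2015 has 28 days: 28 - 11 = 17 days to February 28 -> 233 left
March 2015 has 31 days -> 202 left
April 2015 has 30 days -> 172 left
May 2015 has 31 days -> 141 left
June 2015 has 30 days -> 111 left
July 2015 has 31 days -> 80 left
August 2015 has 31 days -> 49 left
September 2015 has 30 days -> 19 left
October 2015: 19 <= 31 -> lands on October 19

Result: 2015-10-19


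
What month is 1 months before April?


April is month 4
4 - 1 = 3

March


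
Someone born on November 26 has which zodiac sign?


Date: November 26
Conventional tropical zodiac dates: Sagittarius from November 22 onward; Capricorn starts December 22
November 26 falls within the Sagittarius range

Sagittarius


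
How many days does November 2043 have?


November 2043

30 days


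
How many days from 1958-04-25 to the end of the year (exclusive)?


Day of year: 115 of 365
Remaining = 365 - 115

250 days


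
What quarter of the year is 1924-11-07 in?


Month: November (month 11)
Q1: Jan-Mar, Q2: Apr-Jun, Q3: Jul-Sep, Q4: Oct-Dec

Q4


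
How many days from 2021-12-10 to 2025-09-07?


From 2021-12-10 to 2025-09-07
2021-12-10: days before December = 31 + 28 + 31 + 30 + 31 + 30 + 31 + 31 + 30 + 31 + 30 = 334 (2021 is not a leap year); day of year = 334 + 10 = 344
2025-09-07: days before September = 31 + 28 + 31 + 30 + 31 + 30 + 31 + 31 = 243 (2025 is not a leap year); day of year = 243 + 7 = 250
Rest of 2021: 365 - 344 = 21
Full years 2022 (365), 2023 (365), 2024 (366): 1096
Total = 21 + 1096 + 250 = 1367

1367 days


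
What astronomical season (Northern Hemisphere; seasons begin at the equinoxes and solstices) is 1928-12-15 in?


Date: December 15
Astronomical Autumn (approx.; exact equinox/solstice day varies by year): September 22 to December 20
December 15 falls within the Autumn window

Autumn


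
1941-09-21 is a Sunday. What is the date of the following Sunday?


Current: Sunday
Target: Sunday
Days ahead: 7

Next Sunday: 1941-09-28


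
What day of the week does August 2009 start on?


Target: August 1, 2009
Anchor: Jan 1, 2009. With p = 2009 - 1 = 2008: (p + p//4 - p//100 + p//400) mod 7 = (2008 + 502 - 20 + 5) mod 7 = 2495 mod 7 = 3 -> Thursday (Mon=0 ... Sun=6)
Days before August (Jan-Jul): 212 days
Weekday index = (3 + 212) mod 7 = 5

Saturday


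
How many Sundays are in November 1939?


November 1939 has 30 days
Anchor: Jan 1, 1939. With p = 1939 - 1 = 1938: (p + p//4 - p//100 + p//400) mod 7 = (1938 + 484 - 19 + 4) mod 7 = 2407 mod 7 = 6 -> Sunday (Mon=0 ... Sun=6)
Days before November (Jan-Oct): 304; November 1 index = (6 + 304) mod 7 = 2 -> Wednesday
First Sunday is November 5
Sundays: 5, 12, 19, 26

4 Sundays


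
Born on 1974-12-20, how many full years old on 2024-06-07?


Birth: 1974-12-20
Reference: 2024-06-07
Year difference: 2024 - 1974 = 50
Birthday not yet reached in 2024, subtract 1

49 years old


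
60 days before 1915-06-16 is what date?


Start: 1915-06-16, subtract 60 days
Back 16 days from June 16 reaches May 31, 1915 -> 44 left
May 1915 has 31 days -> back to April 30, 1915 -> 13 left
April 1915: 30 - 13 = 17 -> lands on April 17

Result: 1915-04-17


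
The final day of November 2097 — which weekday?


November 2097 has 30 days
Anchor: Jan 1, 2097. With p = 2097 - 1 = 2096: (p + p//4 - p//100 + p//400) mod 7 = (2096 + 524 - 20 + 5) mod 7 = 2605 mod 7 = 1 -> Tuesday (Mon=0 ... Sun=6)
Days before November (Jan-Oct): 304; November 1 index = (1 + 304) mod 7 = 4 -> Friday
Last day offset: 30 - 1 = 29 days
Weekday index = (4 + 29) mod 7 = 5

Saturday, November 30


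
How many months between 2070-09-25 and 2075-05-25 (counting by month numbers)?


From September 2070 to May 2075
5 years * 12 = 60 months, minus 4 months = 56

56 months


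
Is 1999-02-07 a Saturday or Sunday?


Anchor: Jan 1, 1999. With p = 1999 - 1 = 1998: (p + p//4 - p//100 + p//400) mod 7 = (1998 + 499 - 19 + 4) mod 7 = 2482 mod 7 = 4 -> Friday (Mon=0 ... Sun=6)
Day of year: 38; offset = 37
Weekday index = (4 + 37) mod 7 = 6 -> Sunday
Weekend days: Saturday, Sunday

Yes


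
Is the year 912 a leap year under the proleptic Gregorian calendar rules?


Gregorian leap year rule: divisible by 4, but not by 100, unless also by 400.
912 is divisible by 4 but not 100 -> leap year

Yes


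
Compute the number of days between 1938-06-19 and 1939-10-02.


From 1938-06-19 to 1939-10-02
1938-06-19: days before June = 31 + 28 + 31 + 30 + 31 = 151 (1938 is not a leap year); day of year = 151 + 19 = 170
1939-10-02: days before October = 31 + 28 + 31 + 30 + 31 + 30 + 31 + 31 + 30 = 273 (1939 is not a leap year); day of year = 273 + 2 = 275
Rest of 1938: 365 - 170 = 195
Total = 195 + 275 = 470

470 days


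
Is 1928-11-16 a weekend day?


Anchor: Jan 1, 1928. With p = 1928 - 1 = 1927: (p + p//4 - p//100 + p//400) mod 7 = (1927 + 481 - 19 + 4) mod 7 = 2393 mod 7 = 6 -> Sunday (Mon=0 ... Sun=6)
Day of year: 321; offset = 320
Weekday index = (6 + 320) mod 7 = 4 -> Friday
Weekend days: Saturday, Sunday

No


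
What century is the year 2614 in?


Century = (year - 1) // 100 + 1
= (2614 - 1) // 100 + 1
= 2613 // 100 + 1
= 26 + 1

27th century


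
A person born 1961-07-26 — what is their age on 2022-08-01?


Birth: 1961-07-26
Reference: 2022-08-01
Year difference: 2022 - 1961 = 61

61 years old


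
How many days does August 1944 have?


August 1944

31 days


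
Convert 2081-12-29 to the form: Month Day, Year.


ISO 2081-12-29 parses as year=2081, month=12, day=29
Month 12 -> December

December 29, 2081


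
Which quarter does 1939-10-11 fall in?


Month: October (month 10)
Q1: Jan-Mar, Q2: Apr-Jun, Q3: Jul-Sep, Q4: Oct-Dec

Q4


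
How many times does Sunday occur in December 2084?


December 2084 has 31 days
Anchor: Jan 1, 2084. With p = 2084 - 1 = 2083: (p + p//4 - p//100 + p//400) mod 7 = (2083 + 520 - 20 + 5) mod 7 = 2588 mod 7 = 5 -> Saturday (Mon=0 ... Sun=6)
Days before December (Jan-Nov): 335; December 1 index = (5 + 335) mod 7 = 4 -> Friday
First Sunday is December 3
Sundays: 3, 10, 17, 24, 31

5 Sundays


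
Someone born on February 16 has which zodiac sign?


Date: February 16
Conventional tropical zodiac dates: Aquarius from January 20 onward; Pisces starts February 19
February 16 falls within the Aquarius range

Aquarius


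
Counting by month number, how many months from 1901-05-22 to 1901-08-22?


From May 1901 to August 1901
0 years * 12 = 0 months, plus 3 months = 3

3 months


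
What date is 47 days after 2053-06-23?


Start: 2053-06-23, add 47 days
June 2053 has 30 days: 30 - 23 = 7 days to June 30 -> 40 left
July 2053 has 31 days -> 9 left
August 2053: 9 <= 31 -> lands on August 9

Result: 2053-08-09


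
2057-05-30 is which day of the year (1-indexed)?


Date: May 30, 2057
Days in months 1 through 4: 120
Plus 30 days in May

Day of year: 150


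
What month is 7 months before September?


September is month 9
9 - 7 = 2

February


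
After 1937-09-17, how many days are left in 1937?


Day of year: 260 of 365
Remaining = 365 - 260

105 days


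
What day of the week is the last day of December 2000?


December 2000 has 31 days
Anchor: Jan 1, 2000. With p = 2000 - 1 = 1999: (p + p//4 - p//100 + p//400) mod 7 = (1999 + 499 - 19 + 4) mod 7 = 2483 mod 7 = 5 -> Saturday (Mon=0 ... Sun=6)
Days before December (Jan-Nov): 335; December 1 index = (5 + 335) mod 7 = 4 -> Friday
Last day offset: 31 - 1 = 30 days
Weekday index = (4 + 30) mod 7 = 6

Sunday, December 31


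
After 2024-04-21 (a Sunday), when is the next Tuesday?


Current: Sunday
Target: Tuesday
Days ahead: 2

Next Tuesday: 2024-04-23


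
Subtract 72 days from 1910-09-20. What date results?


Start: 1910-09-20, subtract 72 days
Back 20 days from September 20 reaches August 31, 1910 -> 52 left
August 1910 has 31 days -> back to July 31, 1910 -> 21 left
July 1910: 31 - 21 = 10 -> lands on July 10

Result: 1910-07-10


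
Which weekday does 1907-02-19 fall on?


Date: February 19, 1907
Anchor: Jan 1, 1907. With p = 1907 - 1 = 1906: (p + p//4 - p//100 + p//400) mod 7 = (1906 + 476 - 19 + 4) mod 7 = 2367 mod 7 = 1 -> Tuesday (Mon=0 ... Sun=6)
Days before February (Jan): 31; offset = 31 + 19 - 1 = 49
Weekday index = (1 + 49) mod 7 = 1

Day of the week: Tuesday


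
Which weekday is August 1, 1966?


Target: August 1, 1966
Anchor: Jan 1, 1966. With p = 1966 - 1 = 1965: (p + p//4 - p//100 + p//400) mod 7 = (1965 + 491 - 19 + 4) mod 7 = 2441 mod 7 = 5 -> Saturday (Mon=0 ... Sun=6)
Days before August (Jan-Jul): 212 days
Weekday index = (5 + 212) mod 7 = 0

Monday


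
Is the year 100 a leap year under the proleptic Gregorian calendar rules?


Gregorian leap year rule: divisible by 4, but not by 100, unless also by 400.
100 is divisible by 100 but not 400 -> not a leap year

No


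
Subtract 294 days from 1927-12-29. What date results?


Start: 1927-12-29, subtract 294 days
Back 29 days from December 29 reaches November 30, 1927 -> 265 left
November 1927 has 30 days -> back to October 31, 1927 -> 235 left
October 1927 has 31 days -> back to September 30, 1927 -> 204 left
September 1927 has 30 days -> back to August 31, 1927 -> 174 left
August 1927 has 31 days -> back to July 31, 1927 -> 143 left
July 1927 has 31 days -> back to June 30, 1927 -> 112 left
June 1927 has 30 days -> back to May 31, 1927 -> 82 left
May 1927 has 31 days -> back to April 30, 1927 -> 51 left
April 1927 has 30 days -> back to March 31, 1927 -> 21 left
March 1927: 31 - 21 = 10 -> lands on March 10

Result: 1927-03-10


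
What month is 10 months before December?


December is month 12
12 - 10 = 2

February


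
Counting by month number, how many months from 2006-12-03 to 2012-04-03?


From December 2006 to April 2012
6 years * 12 = 72 months, minus 8 months = 64

64 months


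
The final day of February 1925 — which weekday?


February 1925 has 28 days
Anchor: Jan 1, 1925. With p = 1925 - 1 = 1924: (p + p//4 - p//100 + p//400) mod 7 = (1924 + 481 - 19 + 4) mod 7 = 2390 mod 7 = 3 -> Thursday (Mon=0 ... Sun=6)
Days before February (Jan): 31; February 1 index = (3 + 31) mod 7 = 6 -> Sunday
Last day offset: 28 - 1 = 27 days
Weekday index = (6 + 27) mod 7 = 5

Saturday, February 28


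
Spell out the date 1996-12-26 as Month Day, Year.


ISO 1996-12-26 parses as year=1996, month=12, day=26
Month 12 -> December

December 26, 1996


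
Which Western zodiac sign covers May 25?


Date: May 25
Conventional tropical zodiac dates: Gemini from May 21 onward; Cancer starts June 21
May 25 falls within the Gemini range

Gemini


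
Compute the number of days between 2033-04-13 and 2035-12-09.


From 2033-04-13 to 2035-12-09
2033-04-13: days before April = 31 + 28 + 31 = 90 (2033 is not a leap year); day of year = 90 + 13 = 103
2035-12-09: days before December = 31 + 28 + 31 + 30 + 31 + 30 + 31 + 31 + 30 + 31 + 30 = 334 (2035 is not a leap year); day of year = 334 + 9 = 343
Rest of 2033: 365 - 103 = 262
Full years 2034 (365): 365
Total = 262 + 365 + 343 = 970

970 days


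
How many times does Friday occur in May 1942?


May 1942 has 31 days
Anchor: Jan 1, 1942. With p = 1942 - 1 = 1941: (p + p//4 - p//100 + p//400) mod 7 = (1941 + 485 - 19 + 4) mod 7 = 2411 mod 7 = 3 -> Thursday (Mon=0 ... Sun=6)
Days before May (Jan-Apr): 120; May 1 index = (3 + 120) mod 7 = 4 -> Friday
First Friday is May 1
Fridays: 1, 8, 15, 22, 29

5 Fridays


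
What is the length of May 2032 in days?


May 2032

31 days


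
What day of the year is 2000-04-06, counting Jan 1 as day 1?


Date: April 6, 2000
Days in months 1 through 3: 91
Plus 6 days in April

Day of year: 97


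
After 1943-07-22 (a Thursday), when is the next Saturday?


Current: Thursday
Target: Saturday
Days ahead: 2

Next Saturday: 1943-07-24


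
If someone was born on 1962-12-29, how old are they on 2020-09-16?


Birth: 1962-12-29
Reference: 2020-09-16
Year difference: 2020 - 1962 = 58
Birthday not yet reached in 2020, subtract 1

57 years old


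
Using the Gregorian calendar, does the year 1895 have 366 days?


Gregorian leap year rule: divisible by 4, but not by 100, unless also by 400.
1895 is not divisible by 4 -> not a leap year

No


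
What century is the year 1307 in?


Century = (year - 1) // 100 + 1
= (1307 - 1) // 100 + 1
= 1306 // 100 + 1
= 13 + 1

14th century


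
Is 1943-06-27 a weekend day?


Anchor: Jan 1, 1943. With p = 1943 - 1 = 1942: (p + p//4 - p//100 + p//400) mod 7 = (1942 + 485 - 19 + 4) mod 7 = 2412 mod 7 = 4 -> Friday (Mon=0 ... Sun=6)
Day of year: 178; offset = 177
Weekday index = (4 + 177) mod 7 = 6 -> Sunday
Weekend days: Saturday, Sunday

Yes


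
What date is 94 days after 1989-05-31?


Start: 1989-05-31, add 94 days
May 31 is the last day of May 1989 -> 94 left
June 1989 has 30 days -> 64 left
July 1989 has 31 days -> 33 left
August 1989 has 31 days -> 2 left
September 1989: 2 <= 30 -> lands on September 2

Result: 1989-09-02


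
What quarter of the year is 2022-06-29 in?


Month: June (month 6)
Q1: Jan-Mar, Q2: Apr-Jun, Q3: Jul-Sep, Q4: Oct-Dec

Q2


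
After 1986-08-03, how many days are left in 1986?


Day of year: 215 of 365
Remaining = 365 - 215

150 days


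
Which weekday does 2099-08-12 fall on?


Date: August 12, 2099
Anchor: Jan 1, 2099. With p = 2099 - 1 = 2098: (p + p//4 - p//100 + p//400) mod 7 = (2098 + 524 - 20 + 5) mod 7 = 2607 mod 7 = 3 -> Thursday (Mon=0 ... Sun=6)
Days before August (Jan-Jul): 212; offset = 212 + 12 - 1 = 223
Weekday index = (3 + 223) mod 7 = 2

Day of the week: Wednesday


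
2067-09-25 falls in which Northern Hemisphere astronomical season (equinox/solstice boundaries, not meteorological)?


Date: September 25
Astronomical Autumn (approx.; exact equinox/solstice day varies by year): September 22 to December 20
September 25 falls within the Autumn window

Autumn


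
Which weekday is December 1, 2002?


Target: December 1, 2002
Anchor: Jan 1, 2002. With p = 2002 - 1 = 2001: (p + p//4 - p//100 + p//400) mod 7 = (2001 + 500 - 20 + 5) mod 7 = 2486 mod 7 = 1 -> Tuesday (Mon=0 ... Sun=6)
Days before December (Jan-Nov): 334 days
Weekday index = (1 + 334) mod 7 = 6

Sunday


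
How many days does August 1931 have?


August 1931

31 days


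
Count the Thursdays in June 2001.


June 2001 has 30 days
Anchor: Jan 1, 2001. With p = 2001 - 1 = 2000: (p + p//4 - p//100 + p//400) mod 7 = (2000 + 500 - 20 + 5) mod 7 = 2485 mod 7 = 0 -> Monday (Mon=0 ... Sun=6)
Days before June (Jan-May): 151; June 1 index = (0 + 151) mod 7 = 4 -> Friday
First Thursday is June 7
Thursdays: 7, 14, 21, 28

4 Thursdays


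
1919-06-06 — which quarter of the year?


Month: June (month 6)
Q1: Jan-Mar, Q2: Apr-Jun, Q3: Jul-Sep, Q4: Oct-Dec

Q2


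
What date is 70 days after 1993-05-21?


Start: 1993-05-21, add 70 days
May 1993 has 31 days: 31 - 21 = 10 days to May 31 -> 60 left
June 1993 has 30 days -> 30 left
July 1993: 30 <= 31 -> lands on July 30

Result: 1993-07-30


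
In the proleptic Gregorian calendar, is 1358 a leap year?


Gregorian leap year rule: divisible by 4, but not by 100, unless also by 400.
1358 is not divisible by 4 -> not a leap year

No


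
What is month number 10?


Month 10 of 12

October


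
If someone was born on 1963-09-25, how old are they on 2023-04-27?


Birth: 1963-09-25
Reference: 2023-04-27
Year difference: 2023 - 1963 = 60
Birthday not yet reached in 2023, subtract 1

59 years old


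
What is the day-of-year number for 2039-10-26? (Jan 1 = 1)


Date: October 26, 2039
Days in months 1 through 9: 273
Plus 26 days in October

Day of year: 299


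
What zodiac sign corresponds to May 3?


Date: May 3
Conventional tropical zodiac dates: Taurus from April 20 onward; Gemini starts May 21
May 3 falls within the Taurus range

Taurus


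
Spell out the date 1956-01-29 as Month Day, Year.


ISO 1956-01-29 parses as year=1956, month=01, day=29
Month 1 -> January

January 29, 1956


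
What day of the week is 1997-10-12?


Date: October 12, 1997
Anchor: Jan 1, 1997. With p = 1997 - 1 = 1996: (p + p//4 - p//100 + p//400) mod 7 = (1996 + 499 - 19 + 4) mod 7 = 2480 mod 7 = 2 -> Wednesday (Mon=0 ... Sun=6)
Days before October (Jan-Sep): 273; offset = 273 + 12 - 1 = 284
Weekday index = (2 + 284) mod 7 = 6

Day of the week: Sunday


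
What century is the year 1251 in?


Century = (year - 1) // 100 + 1
= (1251 - 1) // 100 + 1
= 1250 // 100 + 1
= 12 + 1

13th century


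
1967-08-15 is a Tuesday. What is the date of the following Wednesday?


Current: Tuesday
Target: Wednesday
Days ahead: 1

Next Wednesday: 1967-08-16


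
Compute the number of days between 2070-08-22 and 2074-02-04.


From 2070-08-22 to 2074-02-04
2070-08-22: days before August = 31 + 28 + 31 + 30 + 31 + 30 + 31 = 212 (2070 is not a leap year); day of year = 212 + 22 = 234
2074-02-04: days before February = 31; day of year = 31 + 4 = 35
Rest of 2070: 365 - 234 = 131
Full years 2071 (365), 2072 (366), 2073 (365): 1096
Total = 131 + 1096 + 35 = 1262

1262 days


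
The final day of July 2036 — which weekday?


July 2036 has 31 days
Anchor: Jan 1, 2036. With p = 2036 - 1 = 2035: (p + p//4 - p//100 + p//400) mod 7 = (2035 + 508 - 20 + 5) mod 7 = 2528 mod 7 = 1 -> Tuesday (Mon=0 ... Sun=6)
Days before July (Jan-Jun): 182; July 1 index = (1 + 182) mod 7 = 1 -> Tuesday
Last day offset: 31 - 1 = 30 days
Weekday index = (1 + 30) mod 7 = 3

Thursday, July 31
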